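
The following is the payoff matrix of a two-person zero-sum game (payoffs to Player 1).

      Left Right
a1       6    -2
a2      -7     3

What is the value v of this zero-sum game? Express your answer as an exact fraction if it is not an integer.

2/9

Row minima: a1 → -2, a2 → -7; maximin = -2.
Column maxima: Left → 6, Right → 3; minimax = 3.
-2 ≠ 3, so there is no saddle point; optimal play is mixed.
Let Player 1 play a1 with probability p. Expected payoff against Left: 6p + (-7)(1−p) = 13p − 7; against Right: (-2)p + 3(1−p) = −5p + 3.
Setting these equal: 13p − 7 = −5p + 3 ⇒ 18p = 10 ⇒ p = 5/9, and the value is (13)·(5/9) − 7 = 2/9.
For Player 2: with q = P(Left), equating a1's and a2's payoffs gives 8q − 2 = −10q + 3 ⇒ q = 5/18.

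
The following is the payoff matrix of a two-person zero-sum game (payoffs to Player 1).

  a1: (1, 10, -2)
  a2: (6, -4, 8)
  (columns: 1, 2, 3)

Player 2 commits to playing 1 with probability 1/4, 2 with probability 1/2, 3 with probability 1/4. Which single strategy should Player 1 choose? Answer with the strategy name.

Expected payoff of a1: (1/4)·1 + (1/2)·10 + (1/4)·(-2) = 19/4.
Expected payoff of a2: (1/4)·6 + (1/2)·(-4) + (1/4)·8 = 3/2.
The largest is 19/4, so Player 1's best response is a1.

a1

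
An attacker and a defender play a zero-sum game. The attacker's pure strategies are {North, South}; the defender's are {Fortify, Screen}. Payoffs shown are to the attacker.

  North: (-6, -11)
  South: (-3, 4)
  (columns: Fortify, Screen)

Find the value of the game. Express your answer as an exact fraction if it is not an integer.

-3

Row minima: North → -11, South → -3; maximin = -3.
Column maxima: Fortify → -3, Screen → 4; minimax = -3.
Since maximin = minimax = -3, there is a saddle point and the value is -3.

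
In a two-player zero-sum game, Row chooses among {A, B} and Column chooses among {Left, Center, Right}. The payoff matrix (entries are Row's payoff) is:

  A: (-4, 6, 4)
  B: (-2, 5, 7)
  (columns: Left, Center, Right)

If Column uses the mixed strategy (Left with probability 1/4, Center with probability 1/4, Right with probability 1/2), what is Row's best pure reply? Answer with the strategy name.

Expected payoff of A: (1/4)·(-4) + (1/4)·6 + (1/2)·4 = 5/2.
Expected payoff of B: (1/4)·(-2) + (1/4)·5 + (1/2)·7 = 17/4.
The largest is 17/4, so Row's best response is B.

B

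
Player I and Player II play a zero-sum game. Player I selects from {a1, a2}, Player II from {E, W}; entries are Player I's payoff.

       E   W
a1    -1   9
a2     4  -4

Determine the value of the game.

16/9

Row minima: a1 → -1, a2 → -4; maximin = -1.
Column maxima: E → 4, W → 9; minimax = 4.
-1 ≠ 4, so there is no saddle point; optimal play is mixed.
Let Player I play a1 with probability p. Expected payoff against E: (-1)p + 4(1−p) = −5p + 4; against W: 9p + (-4)(1−p) = 13p − 4.
Setting these equal: −5p + 4 = 13p − 4 ⇒ −18p = -8 ⇒ p = 4/9, and the value is (-5)·(4/9) + 4 = 16/9.
For Player II: with q = P(E), equating a1's and a2's payoffs gives −10q + 9 = 8q − 4 ⇒ q = 13/18.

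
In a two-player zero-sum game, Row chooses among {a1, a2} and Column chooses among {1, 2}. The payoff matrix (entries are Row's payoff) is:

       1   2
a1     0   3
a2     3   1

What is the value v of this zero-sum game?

Row minima: a1 → 0, a2 → 1; maximin = 1.
Column maxima: 1 → 3, 2 → 3; minimax = 3.
1 ≠ 3, so there is no saddle point; optimal play is mixed.
Let Row play a1 with probability p. Expected payoff against 1: 0p + 3(1−p) = −3p + 3; against 2: 3p + 1(1−p) = 2p + 1.
Setting these equal: −3p + 3 = 2p + 1 ⇒ −5p = -2 ⇒ p = 2/5, and the value is (-3)·(2/5) + 3 = 9/5.
For Column: with q = P(1), equating a1's and a2's payoffs gives −3q + 3 = 2q + 1 ⇒ q = 2/5.

9/5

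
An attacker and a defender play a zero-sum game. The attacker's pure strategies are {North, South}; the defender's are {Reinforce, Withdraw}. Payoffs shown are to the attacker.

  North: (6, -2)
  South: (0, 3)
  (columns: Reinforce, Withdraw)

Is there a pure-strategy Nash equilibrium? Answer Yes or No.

No

Row minima: North → -2, South → 0; maximin = 0.
Column maxima: Reinforce → 6, Withdraw → 3; minimax = 3.
0 ≠ 3, so no pure-strategy equilibrium exists.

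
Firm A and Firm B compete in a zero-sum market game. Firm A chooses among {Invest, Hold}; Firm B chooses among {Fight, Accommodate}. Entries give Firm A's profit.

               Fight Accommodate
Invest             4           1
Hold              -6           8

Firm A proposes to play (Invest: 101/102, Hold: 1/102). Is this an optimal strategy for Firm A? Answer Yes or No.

No

Against Fight this mix gives (101/102)·4 + (1/102)·(-6) = 199/51.
Against Accommodate this mix gives (101/102)·1 + (1/102)·8 = 109/102.
Firm B will play Accommodate, holding Firm A to 109/102. Shifting weight toward the row that does better against Accommodate would raise this floor (the equalizing mix achieves 38/17 against both Accommodate and Fight), so the proposed strategy is not optimal.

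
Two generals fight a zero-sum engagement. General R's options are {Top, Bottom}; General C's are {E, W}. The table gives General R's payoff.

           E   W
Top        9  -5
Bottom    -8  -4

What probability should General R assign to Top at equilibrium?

2/9

Row minima: Top → -5, Bottom → -8; maximin = -5.
Column maxima: E → 9, W → -4; minimax = -4.
-5 ≠ -4, so there is no saddle point; optimal play is mixed.
Let General R play Top with probability p. Expected payoff against E: 9p + (-8)(1−p) = 17p − 8; against W: (-5)p + (-4)(1−p) = −p − 4.
Setting these equal: 17p − 8 = −p − 4 ⇒ 18p = 4 ⇒ p = 2/9, and the value is (17)·(2/9) − 8 = -38/9.
For General C: with q = P(E), equating Top's and Bottom's payoffs gives 14q − 5 = −4q − 4 ⇒ q = 1/18.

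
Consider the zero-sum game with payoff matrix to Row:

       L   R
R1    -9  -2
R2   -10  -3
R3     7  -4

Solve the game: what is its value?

-25/9

Row minima: R1 → -9, R2 → -10, R3 → -4; maximin = -4.
Column maxima: L → 7, R → -2; minimax = -2.
-4 ≠ -2, so there is no saddle point; optimal play is mixed.
R2 is strictly dominated by R1, so Row never plays it.
On the remaining 2×2 (R1, R3 vs L, R):
Let Row play R1 with probability p. Expected payoff against L: (-9)p + 7(1−p) = −16p + 7; against R: (-2)p + (-4)(1−p) = 2p − 4.
Setting these equal: −16p + 7 = 2p − 4 ⇒ −18p = -11 ⇒ p = 11/18, and the value is (-16)·(11/18) + 7 = -25/9.
For Column: with q = P(L), equating R1's and R3's payoffs gives −7q − 2 = 11q − 4 ⇒ q = 1/9.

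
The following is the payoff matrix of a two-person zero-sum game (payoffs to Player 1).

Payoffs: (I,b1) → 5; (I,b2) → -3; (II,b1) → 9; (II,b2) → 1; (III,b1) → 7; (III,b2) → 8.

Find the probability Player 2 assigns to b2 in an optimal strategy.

2/9

Row minima: I → -3, II → 1, III → 7; maximin = 7.
Column maxima: b1 → 9, b2 → 8; minimax = 8.
7 ≠ 8, so there is no saddle point; optimal play is mixed.
I is strictly dominated by II, so Player 1 never plays it.
On the remaining 2×2 (II, III vs b1, b2):
Let Player 1 play II with probability p. Expected payoff against b1: 9p + 7(1−p) = 2p + 7; against b2: 1p + 8(1−p) = −7p + 8.
Setting these equal: 2p + 7 = −7p + 8 ⇒ 9p = 1 ⇒ p = 1/9, and the value is (2)·(1/9) + 7 = 65/9.
For Player 2: with q = P(b1), equating II's and III's payoffs gives 8q + 1 = −q + 8 ⇒ q = 7/9.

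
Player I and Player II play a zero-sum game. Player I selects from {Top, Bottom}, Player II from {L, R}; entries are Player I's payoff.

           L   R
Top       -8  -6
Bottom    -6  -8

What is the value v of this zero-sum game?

Row minima: Top → -8, Bottom → -8; maximin = -8.
Column maxima: L → -6, R → -6; minimax = -6.
-8 ≠ -6, so there is no saddle point; optimal play is mixed.
Let Player I play Top with probability p. Expected payoff against L: (-8)p + (-6)(1−p) = −2p − 6; against R: (-6)p + (-8)(1−p) = 2p − 8.
Setting these equal: −2p − 6 = 2p − 8 ⇒ −4p = -2 ⇒ p = 1/2, and the value is (-2)·(1/2) − 6 = -7.
For Player II: with q = P(L), equating Top's and Bottom's payoffs gives −2q − 6 = 2q − 8 ⇒ q = 1/2.

-7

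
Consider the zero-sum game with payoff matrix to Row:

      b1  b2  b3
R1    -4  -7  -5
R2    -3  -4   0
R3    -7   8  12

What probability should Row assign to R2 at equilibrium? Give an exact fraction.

Row minima: R1 → -7, R2 → -4, R3 → -7; maximin = -4.
Column maxima: b1 → -3, b2 → 8, b3 → 12; minimax = -3.
-4 ≠ -3, so there is no saddle point; optimal play is mixed.
R1 is strictly dominated by R2, so Row never plays it.
With R1 eliminated, b3 is strictly dominated by b1 (it gives Row strictly more in every remaining row), so Column never plays it.
On the remaining 2×2 (R2, R3 vs b1, b2):
Let Row play R2 with probability p. Expected payoff against b1: (-3)p + (-7)(1−p) = 4p − 7; against b2: (-4)p + 8(1−p) = −12p + 8.
Setting these equal: 4p − 7 = −12p + 8 ⇒ 16p = 15 ⇒ p = 15/16, and the value is (4)·(15/16) − 7 = -13/4.
For Column: with q = P(b1), equating R2's and R3's payoffs gives q − 4 = −15q + 8 ⇒ q = 3/4.

15/16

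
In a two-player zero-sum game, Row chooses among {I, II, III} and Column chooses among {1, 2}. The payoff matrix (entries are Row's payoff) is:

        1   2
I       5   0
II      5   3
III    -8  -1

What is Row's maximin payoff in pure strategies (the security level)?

3

Row minima: I → 0, II → 3, III → -8.
The best of these is 3.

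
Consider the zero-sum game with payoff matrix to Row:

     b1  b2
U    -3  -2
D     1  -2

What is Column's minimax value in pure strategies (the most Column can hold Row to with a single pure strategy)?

Column maxima: b1 → 1, b2 → -2.
The smallest of these is -2.

-2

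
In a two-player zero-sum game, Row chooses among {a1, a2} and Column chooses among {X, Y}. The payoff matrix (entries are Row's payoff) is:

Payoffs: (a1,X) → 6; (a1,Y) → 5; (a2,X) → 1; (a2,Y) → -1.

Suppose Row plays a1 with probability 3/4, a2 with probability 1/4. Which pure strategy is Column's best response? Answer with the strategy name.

If Column plays X, Row's expected payoff is (3/4)·6 + (1/4)·1 = 19/4.
If Column plays Y, Row's expected payoff is (3/4)·5 + (1/4)·(-1) = 7/2.
Column minimizes Row's payoff; the smallest is 7/2, so the best response is Y.

Y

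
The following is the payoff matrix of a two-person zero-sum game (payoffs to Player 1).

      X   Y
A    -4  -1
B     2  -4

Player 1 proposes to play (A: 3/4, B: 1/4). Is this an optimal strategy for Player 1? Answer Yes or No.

No

Against X this mix gives (3/4)·(-4) + (1/4)·2 = -5/2.
Against Y this mix gives (3/4)·(-1) + (1/4)·(-4) = -7/4.
Player 2 will play X, holding Player 1 to -5/2. Shifting weight toward the row that does better against X would raise this floor (the equalizing mix achieves -2 against both X and Y), so the proposed strategy is not optimal.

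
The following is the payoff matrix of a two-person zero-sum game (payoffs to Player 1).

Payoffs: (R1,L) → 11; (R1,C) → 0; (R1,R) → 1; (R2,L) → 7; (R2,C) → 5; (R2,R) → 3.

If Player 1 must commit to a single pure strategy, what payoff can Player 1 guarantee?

Row minima: R1 → 0, R2 → 3.
The best of these is 3.

3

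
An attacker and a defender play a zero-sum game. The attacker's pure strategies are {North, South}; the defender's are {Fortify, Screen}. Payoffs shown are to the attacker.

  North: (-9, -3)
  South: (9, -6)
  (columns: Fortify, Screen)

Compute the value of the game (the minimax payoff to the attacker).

-27/7

Row minima: North → -9, South → -6; maximin = -6.
Column maxima: Fortify → 9, Screen → -3; minimax = -3.
-6 ≠ -3, so there is no saddle point; optimal play is mixed.
Let the attacker play North with probability p. Expected payoff against Fortify: (-9)p + 9(1−p) = −18p + 9; against Screen: (-3)p + (-6)(1−p) = 3p − 6.
Setting these equal: −18p + 9 = 3p − 6 ⇒ −21p = -15 ⇒ p = 5/7, and the value is (-18)·(5/7) + 9 = -27/7.
For the defender: with q = P(Fortify), equating North's and South's payoffs gives −6q − 3 = 15q − 6 ⇒ q = 1/7.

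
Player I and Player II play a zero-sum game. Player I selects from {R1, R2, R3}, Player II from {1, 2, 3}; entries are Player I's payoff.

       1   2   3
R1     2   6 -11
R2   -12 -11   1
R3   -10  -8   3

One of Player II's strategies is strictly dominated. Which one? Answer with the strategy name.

2

1 holds Player I's payoff strictly below 2 in every row: 2 < 6, -12 < -11, -10 < -8.
So 2 is strictly dominated for Player II.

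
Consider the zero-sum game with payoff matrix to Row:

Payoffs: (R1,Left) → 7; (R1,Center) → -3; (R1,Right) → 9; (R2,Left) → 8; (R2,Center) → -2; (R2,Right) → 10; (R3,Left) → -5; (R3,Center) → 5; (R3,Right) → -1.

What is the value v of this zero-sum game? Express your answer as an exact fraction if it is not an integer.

Row minima: R1 → -3, R2 → -2, R3 → -5; maximin = -2.
Column maxima: Left → 8, Center → 5, Right → 10; minimax = 5.
-2 ≠ 5, so there is no saddle point; optimal play is mixed.
R1 is strictly dominated by R2, so Row never plays it.
Right is strictly dominated by Left (it gives Row strictly more in every row), so Column never plays it.
On the remaining 2×2 (R2, R3 vs Left, Center):
Let Row play R2 with probability p. Expected payoff against Left: 8p + (-5)(1−p) = 13p − 5; against Center: (-2)p + 5(1−p) = −7p + 5.
Setting these equal: 13p − 5 = −7p + 5 ⇒ 20p = 10 ⇒ p = 1/2, and the value is (13)·(1/2) − 5 = 3/2.
For Column: with q = P(Left), equating R2's and R3's payoffs gives 10q − 2 = −10q + 5 ⇒ q = 7/20.

3/2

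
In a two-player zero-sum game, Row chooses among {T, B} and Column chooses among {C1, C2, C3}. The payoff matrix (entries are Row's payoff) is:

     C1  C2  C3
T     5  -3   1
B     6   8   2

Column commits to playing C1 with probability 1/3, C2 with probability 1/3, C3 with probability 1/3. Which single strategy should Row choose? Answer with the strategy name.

B

Expected payoff of T: (1/3)·5 + (1/3)·(-3) + (1/3)·1 = 1.
Expected payoff of B: (1/3)·6 + (1/3)·8 + (1/3)·2 = 16/3.
The largest is 16/3, so Row's best response is B.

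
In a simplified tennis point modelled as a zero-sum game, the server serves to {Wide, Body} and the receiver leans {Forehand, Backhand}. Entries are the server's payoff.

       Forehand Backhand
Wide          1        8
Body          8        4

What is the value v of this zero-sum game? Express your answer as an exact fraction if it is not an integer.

60/11

Row minima: Wide → 1, Body → 4; maximin = 4.
Column maxima: Forehand → 8, Backhand → 8; minimax = 8.
4 ≠ 8, so there is no saddle point; optimal play is mixed.
Let the server play Wide with probability p. Expected payoff against Forehand: 1p + 8(1−p) = −7p + 8; against Backhand: 8p + 4(1−p) = 4p + 4.
Setting these equal: −7p + 8 = 4p + 4 ⇒ −11p = -4 ⇒ p = 4/11, and the value is (-7)·(4/11) + 8 = 60/11.
For the receiver: with q = P(Forehand), equating Wide's and Body's payoffs gives −7q + 8 = 4q + 4 ⇒ q = 4/11.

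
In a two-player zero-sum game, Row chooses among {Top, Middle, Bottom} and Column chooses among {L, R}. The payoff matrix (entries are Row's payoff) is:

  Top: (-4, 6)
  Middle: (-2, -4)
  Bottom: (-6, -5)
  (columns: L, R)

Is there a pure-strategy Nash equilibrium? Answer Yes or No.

Row minima: Top → -4, Middle → -4, Bottom → -6; maximin = -4.
Column maxima: L → -2, R → 6; minimax = -2.
-4 ≠ -2, so no pure-strategy equilibrium exists.

No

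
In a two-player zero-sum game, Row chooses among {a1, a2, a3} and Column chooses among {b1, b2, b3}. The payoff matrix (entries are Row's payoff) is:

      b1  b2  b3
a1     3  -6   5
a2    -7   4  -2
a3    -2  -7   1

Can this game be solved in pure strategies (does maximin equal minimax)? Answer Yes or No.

No

Row minima: a1 → -6, a2 → -7, a3 → -7; maximin = -6.
Column maxima: b1 → 3, b2 → 4, b3 → 5; minimax = 3.
-6 ≠ 3, so no pure-strategy equilibrium exists.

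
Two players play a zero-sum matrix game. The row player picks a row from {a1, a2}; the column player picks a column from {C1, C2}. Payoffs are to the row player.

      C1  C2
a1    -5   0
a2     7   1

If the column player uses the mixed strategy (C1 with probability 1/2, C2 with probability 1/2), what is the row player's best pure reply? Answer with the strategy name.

a2

Expected payoff of a1: (1/2)·(-5) + (1/2)·0 = -5/2.
Expected payoff of a2: (1/2)·7 + (1/2)·1 = 4.
The largest is 4, so the row player's best response is a2.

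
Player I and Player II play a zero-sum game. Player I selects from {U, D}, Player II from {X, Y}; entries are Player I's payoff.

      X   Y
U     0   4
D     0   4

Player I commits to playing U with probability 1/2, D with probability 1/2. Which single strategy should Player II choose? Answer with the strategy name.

If Player II plays X, Player I's expected payoff is (1/2)·0 + (1/2)·0 = 0.
If Player II plays Y, Player I's expected payoff is (1/2)·4 + (1/2)·4 = 4.
Player II minimizes Player I's payoff; the smallest is 0, so the best response is X.

X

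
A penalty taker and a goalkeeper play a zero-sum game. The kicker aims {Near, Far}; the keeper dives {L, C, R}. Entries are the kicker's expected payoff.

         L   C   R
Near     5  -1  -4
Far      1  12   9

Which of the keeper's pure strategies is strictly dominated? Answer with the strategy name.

R holds the kicker's payoff strictly below C in every row: -4 < -1, 9 < 12.
So C is strictly dominated for the keeper.

C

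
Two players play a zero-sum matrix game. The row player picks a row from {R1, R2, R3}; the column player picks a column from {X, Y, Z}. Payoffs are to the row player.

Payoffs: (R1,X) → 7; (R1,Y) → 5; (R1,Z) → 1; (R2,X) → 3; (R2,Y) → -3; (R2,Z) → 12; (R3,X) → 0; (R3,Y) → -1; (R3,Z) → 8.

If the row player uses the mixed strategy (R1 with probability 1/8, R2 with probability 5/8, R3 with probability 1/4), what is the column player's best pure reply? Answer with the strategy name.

Y

If the column player plays X, the row player's expected payoff is (1/8)·7 + (5/8)·3 + (1/4)·0 = 11/4.
If the column player plays Y, the row player's expected payoff is (1/8)·5 + (5/8)·(-3) + (1/4)·(-1) = -3/2.
If the column player plays Z, the row player's expected payoff is (1/8)·1 + (5/8)·12 + (1/4)·8 = 77/8.
The column player minimizes the row player's payoff; the smallest is -3/2, so the best response is Y.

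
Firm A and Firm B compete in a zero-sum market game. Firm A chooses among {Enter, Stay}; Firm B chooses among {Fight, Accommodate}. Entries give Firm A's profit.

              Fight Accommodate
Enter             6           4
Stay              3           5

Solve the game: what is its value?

9/2

Row minima: Enter → 4, Stay → 3; maximin = 4.
Column maxima: Fight → 6, Accommodate → 5; minimax = 5.
4 ≠ 5, so there is no saddle point; optimal play is mixed.
Let Firm A play Enter with probability p. Expected payoff against Fight: 6p + 3(1−p) = 3p + 3; against Accommodate: 4p + 5(1−p) = −p + 5.
Setting these equal: 3p + 3 = −p + 5 ⇒ 4p = 2 ⇒ p = 1/2, and the value is (3)·(1/2) + 3 = 9/2.
For Firm B: with q = P(Fight), equating Enter's and Stay's payoffs gives 2q + 4 = −2q + 5 ⇒ q = 1/4.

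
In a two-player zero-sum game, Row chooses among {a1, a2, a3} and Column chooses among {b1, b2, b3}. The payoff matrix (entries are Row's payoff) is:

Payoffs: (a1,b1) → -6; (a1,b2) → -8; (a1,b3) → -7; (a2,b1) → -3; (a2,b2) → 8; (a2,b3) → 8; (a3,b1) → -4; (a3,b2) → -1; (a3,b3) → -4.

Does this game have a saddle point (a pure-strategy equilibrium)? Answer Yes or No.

Row minima: a1 → -8, a2 → -3, a3 → -4; maximin = -3.
Column maxima: b1 → -3, b2 → 8, b3 → 8; minimax = -3.
maximin = minimax = -3, so a saddle point exists.

Yes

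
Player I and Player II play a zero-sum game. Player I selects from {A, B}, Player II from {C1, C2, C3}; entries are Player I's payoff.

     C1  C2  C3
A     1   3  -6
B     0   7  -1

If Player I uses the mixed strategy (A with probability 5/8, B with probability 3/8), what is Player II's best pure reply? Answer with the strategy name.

If Player II plays C1, Player I's expected payoff is (5/8)·1 + (3/8)·0 = 5/8.
If Player II plays C2, Player I's expected payoff is (5/8)·3 + (3/8)·7 = 9/2.
If Player II plays C3, Player I's expected payoff is (5/8)·(-6) + (3/8)·(-1) = -33/8.
Player II minimizes Player I's payoff; the smallest is -33/8, so the best response is C3.

C3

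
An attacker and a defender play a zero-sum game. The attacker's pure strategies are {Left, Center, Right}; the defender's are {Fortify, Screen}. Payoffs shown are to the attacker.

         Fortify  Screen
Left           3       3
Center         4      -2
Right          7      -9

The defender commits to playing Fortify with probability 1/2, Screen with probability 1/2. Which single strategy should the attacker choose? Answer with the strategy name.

Expected payoff of Left: (1/2)·3 + (1/2)·3 = 3.
Expected payoff of Center: (1/2)·4 + (1/2)·(-2) = 1.
Expected payoff of Right: (1/2)·7 + (1/2)·(-9) = -1.
The largest is 3, so the attacker's best response is Left.

Left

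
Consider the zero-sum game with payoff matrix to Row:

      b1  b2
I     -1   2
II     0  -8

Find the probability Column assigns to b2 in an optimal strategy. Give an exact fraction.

Row minima: I → -1, II → -8; maximin = -1.
Column maxima: b1 → 0, b2 → 2; minimax = 0.
-1 ≠ 0, so there is no saddle point; optimal play is mixed.
Let Row play I with probability p. Expected payoff against b1: (-1)p + 0(1−p) = −p; against b2: 2p + (-8)(1−p) = 10p − 8.
Setting these equal: −p = 10p − 8 ⇒ −11p = -8 ⇒ p = 8/11, and the value is (-1)·(8/11) = -8/11.
For Column: with q = P(b1), equating I's and II's payoffs gives −3q + 2 = 8q − 8 ⇒ q = 10/11.

1/11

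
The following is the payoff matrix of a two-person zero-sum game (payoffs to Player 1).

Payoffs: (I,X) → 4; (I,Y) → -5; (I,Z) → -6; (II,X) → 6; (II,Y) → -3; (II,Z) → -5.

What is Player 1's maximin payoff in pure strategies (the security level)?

Row minima: I → -6, II → -5.
The best of these is -5.

-5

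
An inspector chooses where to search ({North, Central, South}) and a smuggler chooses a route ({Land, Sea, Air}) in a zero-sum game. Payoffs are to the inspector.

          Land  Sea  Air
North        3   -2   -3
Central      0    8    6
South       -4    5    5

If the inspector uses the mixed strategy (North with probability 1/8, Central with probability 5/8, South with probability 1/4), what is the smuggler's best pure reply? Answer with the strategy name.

If the smuggler plays Land, the inspector's expected payoff is (1/8)·3 + (5/8)·0 + (1/4)·(-4) = -5/8.
If the smuggler plays Sea, the inspector's expected payoff is (1/8)·(-2) + (5/8)·8 + (1/4)·5 = 6.
If the smuggler plays Air, the inspector's expected payoff is (1/8)·(-3) + (5/8)·6 + (1/4)·5 = 37/8.
The smuggler minimizes the inspector's payoff; the smallest is -5/8, so the best response is Land.

Land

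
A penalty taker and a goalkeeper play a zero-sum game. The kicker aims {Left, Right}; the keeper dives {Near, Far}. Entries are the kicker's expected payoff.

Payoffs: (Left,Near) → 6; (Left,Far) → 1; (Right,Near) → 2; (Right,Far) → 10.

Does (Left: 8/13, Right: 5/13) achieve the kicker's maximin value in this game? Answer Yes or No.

Against Near this mix gives (8/13)·6 + (5/13)·2 = 58/13.
Against Far this mix gives (8/13)·1 + (5/13)·10 = 58/13.
All of the keeper's active replies (Near, Far) yield 58/13, and no column does worse for the kicker. The mix makes the keeper indifferent and guarantees 58/13, so it is optimal.

Yes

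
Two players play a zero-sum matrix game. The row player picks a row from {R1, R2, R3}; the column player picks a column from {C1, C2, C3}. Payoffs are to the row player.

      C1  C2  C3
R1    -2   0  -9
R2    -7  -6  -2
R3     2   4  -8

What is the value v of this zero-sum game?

Row minima: R1 → -9, R2 → -7, R3 → -8; maximin = -7.
Column maxima: C1 → 2, C2 → 4, C3 → -2; minimax = -2.
-7 ≠ -2, so there is no saddle point; optimal play is mixed.
R1 is strictly dominated by R3, so the row player never plays it.
C2 is strictly dominated by C1 (it gives the row player strictly more in every row), so the column player never plays it.
On the remaining 2×2 (R2, R3 vs C1, C3):
Let the row player play R2 with probability p. Expected payoff against C1: (-7)p + 2(1−p) = −9p + 2; against C3: (-2)p + (-8)(1−p) = 6p − 8.
Setting these equal: −9p + 2 = 6p − 8 ⇒ −15p = -10 ⇒ p = 2/3, and the value is (-9)·(2/3) + 2 = -4.
For the column player: with q = P(C1), equating R2's and R3's payoffs gives −5q − 2 = 10q − 8 ⇒ q = 2/5.

-4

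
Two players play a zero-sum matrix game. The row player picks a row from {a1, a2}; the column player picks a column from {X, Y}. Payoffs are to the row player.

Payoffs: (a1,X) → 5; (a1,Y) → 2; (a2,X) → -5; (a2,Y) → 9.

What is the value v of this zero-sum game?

Row minima: a1 → 2, a2 → -5; maximin = 2.
Column maxima: X → 5, Y → 9; minimax = 5.
2 ≠ 5, so there is no saddle point; optimal play is mixed.
Let the row player play a1 with probability p. Expected payoff against X: 5p + (-5)(1−p) = 10p − 5; against Y: 2p + 9(1−p) = −7p + 9.
Setting these equal: 10p − 5 = −7p + 9 ⇒ 17p = 14 ⇒ p = 14/17, and the value is (10)·(14/17) − 5 = 55/17.
For the column player: with q = P(X), equating a1's and a2's payoffs gives 3q + 2 = −14q + 9 ⇒ q = 7/17.

55/17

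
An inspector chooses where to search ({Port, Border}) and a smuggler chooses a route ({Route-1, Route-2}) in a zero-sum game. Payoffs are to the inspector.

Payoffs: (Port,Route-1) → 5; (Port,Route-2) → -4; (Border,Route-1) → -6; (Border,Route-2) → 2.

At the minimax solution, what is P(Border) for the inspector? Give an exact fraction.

Row minima: Port → -4, Border → -6; maximin = -4.
Column maxima: Route-1 → 5, Route-2 → 2; minimax = 2.
-4 ≠ 2, so there is no saddle point; optimal play is mixed.
Let the inspector play Port with probability p. Expected payoff against Route-1: 5p + (-6)(1−p) = 11p − 6; against Route-2: (-4)p + 2(1−p) = −6p + 2.
Setting these equal: 11p − 6 = −6p + 2 ⇒ 17p = 8 ⇒ p = 8/17, and the value is (11)·(8/17) − 6 = -14/17.
For the smuggler: with q = P(Route-1), equating Port's and Border's payoffs gives 9q − 4 = −8q + 2 ⇒ q = 6/17.

9/17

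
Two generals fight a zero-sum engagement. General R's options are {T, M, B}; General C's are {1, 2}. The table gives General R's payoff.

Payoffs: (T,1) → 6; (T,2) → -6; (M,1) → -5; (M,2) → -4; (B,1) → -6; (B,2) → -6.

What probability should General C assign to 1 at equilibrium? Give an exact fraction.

2/13

Row minima: T → -6, M → -5, B → -6; maximin = -5.
Column maxima: 1 → 6, 2 → -4; minimax = -4.
-5 ≠ -4, so there is no saddle point; optimal play is mixed.
B is strictly dominated by M, so General R never plays it.
On the remaining 2×2 (T, M vs 1, 2):
Let General R play T with probability p. Expected payoff against 1: 6p + (-5)(1−p) = 11p − 5; against 2: (-6)p + (-4)(1−p) = −2p − 4.
Setting these equal: 11p − 5 = −2p − 4 ⇒ 13p = 1 ⇒ p = 1/13, and the value is (11)·(1/13) − 5 = -54/13.
For General C: with q = P(1), equating T's and M's payoffs gives 12q − 6 = −q − 4 ⇒ q = 2/13.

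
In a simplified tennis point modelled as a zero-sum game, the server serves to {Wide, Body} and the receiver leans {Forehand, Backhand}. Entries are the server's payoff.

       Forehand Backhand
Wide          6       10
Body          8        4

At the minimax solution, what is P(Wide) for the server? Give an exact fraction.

Row minima: Wide → 6, Body → 4; maximin = 6.
Column maxima: Forehand → 8, Backhand → 10; minimax = 8.
6 ≠ 8, so there is no saddle point; optimal play is mixed.
Let the server play Wide with probability p. Expected payoff against Forehand: 6p + 8(1−p) = −2p + 8; against Backhand: 10p + 4(1−p) = 6p + 4.
Setting these equal: −2p + 8 = 6p + 4 ⇒ −8p = -4 ⇒ p = 1/2, and the value is (-2)·(1/2) + 8 = 7.
For the receiver: with q = P(Forehand), equating Wide's and Body's payoffs gives −4q + 10 = 4q + 4 ⇒ q = 3/4.

1/2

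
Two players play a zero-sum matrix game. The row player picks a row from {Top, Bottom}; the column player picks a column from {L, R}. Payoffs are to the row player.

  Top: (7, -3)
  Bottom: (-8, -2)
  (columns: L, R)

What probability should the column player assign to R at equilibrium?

Row minima: Top → -3, Bottom → -8; maximin = -3.
Column maxima: L → 7, R → -2; minimax = -2.
-3 ≠ -2, so there is no saddle point; optimal play is mixed.
Let the row player play Top with probability p. Expected payoff against L: 7p + (-8)(1−p) = 15p − 8; against R: (-3)p + (-2)(1−p) = −p − 2.
Setting these equal: 15p − 8 = −p − 2 ⇒ 16p = 6 ⇒ p = 3/8, and the value is (15)·(3/8) − 8 = -19/8.
For the column player: with q = P(L), equating Top's and Bottom's payoffs gives 10q − 3 = −6q − 2 ⇒ q = 1/16.

15/16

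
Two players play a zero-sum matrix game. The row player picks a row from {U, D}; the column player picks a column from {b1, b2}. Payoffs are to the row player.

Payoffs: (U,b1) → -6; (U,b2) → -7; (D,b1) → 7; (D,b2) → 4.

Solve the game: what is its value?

Row minima: U → -7, D → 4; maximin = 4.
Column maxima: b1 → 7, b2 → 4; minimax = 4.
Since maximin = minimax = 4, there is a saddle point and the value is 4.

4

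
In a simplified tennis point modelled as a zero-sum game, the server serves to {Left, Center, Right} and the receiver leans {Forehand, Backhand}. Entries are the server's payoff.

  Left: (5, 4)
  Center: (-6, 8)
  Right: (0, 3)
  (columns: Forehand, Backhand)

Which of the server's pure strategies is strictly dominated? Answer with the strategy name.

Right

Left gives a strictly higher payoff than Right against every column: 5 > 0, 4 > 3.
So Right is strictly dominated and the server never plays it.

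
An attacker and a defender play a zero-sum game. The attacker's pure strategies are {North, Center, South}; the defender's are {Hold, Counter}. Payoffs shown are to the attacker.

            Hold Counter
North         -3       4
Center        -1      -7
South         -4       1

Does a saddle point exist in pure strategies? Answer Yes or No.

Row minima: North → -3, Center → -7, South → -4; maximin = -3.
Column maxima: Hold → -1, Counter → 4; minimax = -1.
-3 ≠ -1, so no pure-strategy equilibrium exists.

No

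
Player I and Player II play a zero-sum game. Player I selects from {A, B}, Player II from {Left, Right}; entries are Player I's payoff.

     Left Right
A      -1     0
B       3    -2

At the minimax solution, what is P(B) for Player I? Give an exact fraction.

1/6

Row minima: A → -1, B → -2; maximin = -1.
Column maxima: Left → 3, Right → 0; minimax = 0.
-1 ≠ 0, so there is no saddle point; optimal play is mixed.
Let Player I play A with probability p. Expected payoff against Left: (-1)p + 3(1−p) = −4p + 3; against Right: 0p + (-2)(1−p) = 2p − 2.
Setting these equal: −4p + 3 = 2p − 2 ⇒ −6p = -5 ⇒ p = 5/6, and the value is (-4)·(5/6) + 3 = -1/3.
For Player II: with q = P(Left), equating A's and B's payoffs gives −q = 5q − 2 ⇒ q = 1/3.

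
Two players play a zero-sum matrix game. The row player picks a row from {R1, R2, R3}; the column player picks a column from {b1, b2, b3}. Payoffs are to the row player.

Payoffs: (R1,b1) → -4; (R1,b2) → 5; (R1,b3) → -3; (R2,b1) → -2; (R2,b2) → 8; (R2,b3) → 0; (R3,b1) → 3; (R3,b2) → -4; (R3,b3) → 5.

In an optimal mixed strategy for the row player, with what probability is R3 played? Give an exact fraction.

Row minima: R1 → -4, R2 → -2, R3 → -4; maximin = -2.
Column maxima: b1 → 3, b2 → 8, b3 → 5; minimax = 3.
-2 ≠ 3, so there is no saddle point; optimal play is mixed.
R1 is strictly dominated by R2, so the row player never plays it.
b3 is strictly dominated by b1 (it gives the row player strictly more in every row), so the column player never plays it.
On the remaining 2×2 (R2, R3 vs b1, b2):
Let the row player play R2 with probability p. Expected payoff against b1: (-2)p + 3(1−p) = −5p + 3; against b2: 8p + (-4)(1−p) = 12p − 4.
Setting these equal: −5p + 3 = 12p − 4 ⇒ −17p = -7 ⇒ p = 7/17, and the value is (-5)·(7/17) + 3 = 16/17.
For the column player: with q = P(b1), equating R2's and R3's payoffs gives −10q + 8 = 7q − 4 ⇒ q = 12/17.

10/17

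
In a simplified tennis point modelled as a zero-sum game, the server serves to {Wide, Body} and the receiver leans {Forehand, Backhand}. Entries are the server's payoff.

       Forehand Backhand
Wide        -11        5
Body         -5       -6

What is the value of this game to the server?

Row minima: Wide → -11, Body → -6; maximin = -6.
Column maxima: Forehand → -5, Backhand → 5; minimax = -5.
-6 ≠ -5, so there is no saddle point; optimal play is mixed.
Let the server play Wide with probability p. Expected payoff against Forehand: (-11)p + (-5)(1−p) = −6p − 5; against Backhand: 5p + (-6)(1−p) = 11p − 6.
Setting these equal: −6p − 5 = 11p − 6 ⇒ −17p = -1 ⇒ p = 1/17, and the value is (-6)·(1/17) − 5 = -91/17.
For the receiver: with q = P(Forehand), equating Wide's and Body's payoffs gives −16q + 5 = q − 6 ⇒ q = 11/17.

-91/17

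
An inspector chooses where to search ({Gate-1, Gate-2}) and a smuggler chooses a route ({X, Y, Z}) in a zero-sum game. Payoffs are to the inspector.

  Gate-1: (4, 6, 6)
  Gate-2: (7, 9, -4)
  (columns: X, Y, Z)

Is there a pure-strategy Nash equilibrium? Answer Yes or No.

Row minima: Gate-1 → 4, Gate-2 → -4; maximin = 4.
Column maxima: X → 7, Y → 9, Z → 6; minimax = 6.
4 ≠ 6, so no pure-strategy equilibrium exists.

No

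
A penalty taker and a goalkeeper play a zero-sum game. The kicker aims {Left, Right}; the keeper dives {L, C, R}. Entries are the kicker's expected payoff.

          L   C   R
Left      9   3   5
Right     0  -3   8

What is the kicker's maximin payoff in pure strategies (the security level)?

Row minima: Left → 3, Right → -3.
The best of these is 3.

3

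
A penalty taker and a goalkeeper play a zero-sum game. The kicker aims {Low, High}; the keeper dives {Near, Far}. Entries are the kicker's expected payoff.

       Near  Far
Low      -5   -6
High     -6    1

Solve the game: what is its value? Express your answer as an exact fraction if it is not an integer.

Row minima: Low → -6, High → -6; maximin = -6.
Column maxima: Near → -5, Far → 1; minimax = -5.
-6 ≠ -5, so there is no saddle point; optimal play is mixed.
Let the kicker play Low with probability p. Expected payoff against Near: (-5)p + (-6)(1−p) = p − 6; against Far: (-6)p + 1(1−p) = −7p + 1.
Setting these equal: p − 6 = −7p + 1 ⇒ 8p = 7 ⇒ p = 7/8, and the value is (1)·(7/8) − 6 = -41/8.
For the keeper: with q = P(Near), equating Low's and High's payoffs gives q − 6 = −7q + 1 ⇒ q = 7/8.

-41/8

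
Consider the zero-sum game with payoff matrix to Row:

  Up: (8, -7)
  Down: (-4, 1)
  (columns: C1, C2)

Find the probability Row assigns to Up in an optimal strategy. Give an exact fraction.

Row minima: Up → -7, Down → -4; maximin = -4.
Column maxima: C1 → 8, C2 → 1; minimax = 1.
-4 ≠ 1, so there is no saddle point; optimal play is mixed.
Let Row play Up with probability p. Expected payoff against C1: 8p + (-4)(1−p) = 12p − 4; against C2: (-7)p + 1(1−p) = −8p + 1.
Setting these equal: 12p − 4 = −8p + 1 ⇒ 20p = 5 ⇒ p = 1/4, and the value is (12)·(1/4) − 4 = -1.
For Column: with q = P(C1), equating Up's and Down's payoffs gives 15q − 7 = −5q + 1 ⇒ q = 2/5.

1/4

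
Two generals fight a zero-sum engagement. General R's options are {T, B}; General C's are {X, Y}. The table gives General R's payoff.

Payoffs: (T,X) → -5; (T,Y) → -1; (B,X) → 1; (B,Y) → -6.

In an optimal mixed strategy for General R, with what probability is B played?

Row minima: T → -5, B → -6; maximin = -5.
Column maxima: X → 1, Y → -1; minimax = -1.
-5 ≠ -1, so there is no saddle point; optimal play is mixed.
Let General R play T with probability p. Expected payoff against X: (-5)p + 1(1−p) = −6p + 1; against Y: (-1)p + (-6)(1−p) = 5p − 6.
Setting these equal: −6p + 1 = 5p − 6 ⇒ −11p = -7 ⇒ p = 7/11, and the value is (-6)·(7/11) + 1 = -31/11.
For General C: with q = P(X), equating T's and B's payoffs gives −4q − 1 = 7q − 6 ⇒ q = 5/11.

4/11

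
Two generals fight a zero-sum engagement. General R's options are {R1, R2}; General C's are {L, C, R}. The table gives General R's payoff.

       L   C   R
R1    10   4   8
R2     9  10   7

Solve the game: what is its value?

Row minima: R1 → 4, R2 → 7; maximin = 7.
Column maxima: L → 10, C → 10, R → 8; minimax = 8.
7 ≠ 8, so there is no saddle point; optimal play is mixed.
L is strictly dominated by R (it gives General R strictly more in every row), so General C never plays it.
On the remaining 2×2 (R1, R2 vs C, R):
Let General R play R1 with probability p. Expected payoff against C: 4p + 10(1−p) = −6p + 10; against R: 8p + 7(1−p) = p + 7.
Setting these equal: −6p + 10 = p + 7 ⇒ −7p = -3 ⇒ p = 3/7, and the value is (-6)·(3/7) + 10 = 52/7.
For General C: with q = P(C), equating R1's and R2's payoffs gives −4q + 8 = 3q + 7 ⇒ q = 1/7.

52/7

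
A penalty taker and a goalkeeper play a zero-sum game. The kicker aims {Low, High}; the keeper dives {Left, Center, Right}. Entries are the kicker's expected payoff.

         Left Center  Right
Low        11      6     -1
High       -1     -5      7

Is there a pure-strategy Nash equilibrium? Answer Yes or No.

No

Row minima: Low → -1, High → -5; maximin = -1.
Column maxima: Left → 11, Center → 6, Right → 7; minimax = 6.
-1 ≠ 6, so no pure-strategy equilibrium exists.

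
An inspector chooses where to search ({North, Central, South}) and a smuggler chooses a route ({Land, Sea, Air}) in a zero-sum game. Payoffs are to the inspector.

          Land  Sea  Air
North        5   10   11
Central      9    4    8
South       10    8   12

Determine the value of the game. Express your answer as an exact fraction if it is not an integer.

Row minima: North → 5, Central → 4, South → 8; maximin = 8.
Column maxima: Land → 10, Sea → 10, Air → 12; minimax = 10.
8 ≠ 10, so there is no saddle point; optimal play is mixed.
Central is strictly dominated by South, so the inspector never plays it.
With Central eliminated, Air is strictly dominated by Land (it gives the inspector strictly more in every remaining row), so the smuggler never plays it.
On the remaining 2×2 (North, South vs Land, Sea):
Let the inspector play North with probability p. Expected payoff against Land: 5p + 10(1−p) = −5p + 10; against Sea: 10p + 8(1−p) = 2p + 8.
Setting these equal: −5p + 10 = 2p + 8 ⇒ −7p = -2 ⇒ p = 2/7, and the value is (-5)·(2/7) + 10 = 60/7.
For the smuggler: with q = P(Land), equating North's and South's payoffs gives −5q + 10 = 2q + 8 ⇒ q = 2/7.

60/7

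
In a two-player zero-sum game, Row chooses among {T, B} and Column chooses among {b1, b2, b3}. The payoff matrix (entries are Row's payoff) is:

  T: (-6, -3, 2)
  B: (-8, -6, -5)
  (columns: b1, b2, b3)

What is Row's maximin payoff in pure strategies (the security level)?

-6

Row minima: T → -6, B → -8.
The best of these is -6.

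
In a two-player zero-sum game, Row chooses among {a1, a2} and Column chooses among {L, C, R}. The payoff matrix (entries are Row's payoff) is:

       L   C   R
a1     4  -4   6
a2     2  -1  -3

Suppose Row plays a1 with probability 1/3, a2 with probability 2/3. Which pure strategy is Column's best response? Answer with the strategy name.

If Column plays L, Row's expected payoff is (1/3)·4 + (2/3)·2 = 8/3.
If Column plays C, Row's expected payoff is (1/3)·(-4) + (2/3)·(-1) = -2.
If Column plays R, Row's expected payoff is (1/3)·6 + (2/3)·(-3) = 0.
Column minimizes Row's payoff; the smallest is -2, so the best response is C.

C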